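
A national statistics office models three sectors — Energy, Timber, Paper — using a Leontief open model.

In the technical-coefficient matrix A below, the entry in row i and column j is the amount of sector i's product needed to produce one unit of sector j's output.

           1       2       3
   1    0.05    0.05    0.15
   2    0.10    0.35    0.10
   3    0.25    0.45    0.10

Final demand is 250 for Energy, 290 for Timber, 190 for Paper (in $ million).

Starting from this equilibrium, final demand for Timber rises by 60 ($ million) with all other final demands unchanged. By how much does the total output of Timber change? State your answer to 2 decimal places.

I − A =
  [   0.95    -0.05    -0.15]
  [  -0.10     0.65    -0.10]
  [  -0.25    -0.45     0.90]
Cofactors of I−A, C_ij = (−1)^(i+j)·(minor ij) (rows/columns in the sector order above):
  C_11 = (0.65)(0.90) − (-0.10)(-0.45) = 0.5400
  C_12 = −[(-0.10)(0.90) − (-0.10)(-0.25)] = 0.1150
  C_13 = (-0.10)(-0.45) − (0.65)(-0.25) = 0.2075
  C_21 = −[(-0.05)(0.90) − (-0.15)(-0.45)] = 0.1125
  C_22 = (0.95)(0.90) − (-0.15)(-0.25) = 0.8175
  C_23 = −[(0.95)(-0.45) − (-0.05)(-0.25)] = 0.4400
  C_31 = (-0.05)(-0.10) − (-0.15)(0.65) = 0.1025
  C_32 = −[(0.95)(-0.10) − (-0.15)(-0.10)] = 0.1100
  C_33 = (0.95)(0.65) − (-0.05)(-0.10) = 0.6125
det(I−A) = Σ_j (I−A)_1j·C_1j = (0.95)(0.5400) + (-0.05)(0.1150) + (-0.15)(0.2075) = 0.476125
adj(I−A) = Cᵀ =
  [ 0.5400   0.1125   0.1025]
  [ 0.1150   0.8175   0.1100]
  [ 0.2075   0.4400   0.6125]
(I − A)⁻¹ = adj(I−A) / det(I−A) ≈
  [   1.1342     0.2363     0.2153]
  [   0.2415     1.7170     0.2310]
  [   0.4358     0.9241     1.2864]
Δx = (I − A)⁻¹ Δd with Δd having +60 in the Timber component and 0 elsewhere.
So Δx_2 = L_22 · (+60), where L_22 = adj(I−A)_22 / det(I−A) = 0.8175 / 0.476125.
Δx_2 = 0.8175 × (+60) / 0.476125 = 49.05 / 0.476125 ≈ 103.02.

Δx_2 = 103.02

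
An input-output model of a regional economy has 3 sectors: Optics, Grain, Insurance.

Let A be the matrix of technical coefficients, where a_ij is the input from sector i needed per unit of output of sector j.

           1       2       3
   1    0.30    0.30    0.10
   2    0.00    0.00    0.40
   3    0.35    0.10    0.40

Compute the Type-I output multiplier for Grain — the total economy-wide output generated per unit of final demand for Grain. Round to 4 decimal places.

m_2 = 2.3810

I − A =
  [   0.70    -0.30    -0.10]
  [   0.00     1.00    -0.40]
  [  -0.35    -0.10     0.60]
Cofactors of I−A, C_ij = (−1)^(i+j)·(minor ij) (rows/columns in the sector order above):
  C_11 = (1.00)(0.60) − (-0.40)(-0.10) = 0.5600
  C_12 = −[(0.00)(0.60) − (-0.40)(-0.35)] = 0.1400
  C_13 = (0.00)(-0.10) − (1.00)(-0.35) = 0.3500
  C_21 = −[(-0.30)(0.60) − (-0.10)(-0.10)] = 0.1900
  C_22 = (0.70)(0.60) − (-0.10)(-0.35) = 0.3850
  C_23 = −[(0.70)(-0.10) − (-0.30)(-0.35)] = 0.1750
  C_31 = (-0.30)(-0.40) − (-0.10)(1.00) = 0.2200
  C_32 = −[(0.70)(-0.40) − (-0.10)(0.00)] = 0.2800
  C_33 = (0.70)(1.00) − (-0.30)(0.00) = 0.7000
det(I−A) = Σ_j (I−A)_1j·C_1j = (0.70)(0.5600) + (-0.30)(0.1400) + (-0.10)(0.3500) = 0.3150
adj(I−A) = Cᵀ =
  [ 0.5600   0.1900   0.2200]
  [ 0.1400   0.3850   0.2800]
  [ 0.3500   0.1750   0.7000]
(I − A)⁻¹ = adj(I−A) / det(I−A) ≈
  [   1.77778     0.60317     0.69841]
  [   0.44444     1.22222     0.88889]
  [   1.11111     0.55556     2.22222]
The output multiplier for sector j is the column-j sum of the Leontief inverse (I − A)⁻¹ = adj(I−A) / det(I−A).
Column 2 of adj(I−A): (0.1900, 0.3850, 0.1750); det(I−A) = 0.3150.
m_2 = (0.1900 + 0.3850 + 0.1750) / 0.3150 = 0.75 / 0.3150 ≈ 2.3810.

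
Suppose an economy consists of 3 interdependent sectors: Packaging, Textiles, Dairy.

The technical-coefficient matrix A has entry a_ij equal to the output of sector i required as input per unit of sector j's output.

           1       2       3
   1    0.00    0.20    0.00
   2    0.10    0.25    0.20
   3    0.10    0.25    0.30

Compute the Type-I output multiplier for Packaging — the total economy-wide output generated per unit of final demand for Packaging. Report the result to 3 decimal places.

m_1 = 1.455

I − A =
  [   1.00    -0.20     0.00]
  [  -0.10     0.75    -0.20]
  [  -0.10    -0.25     0.70]
Cofactors of I−A, C_ij = (−1)^(i+j)·(minor ij) (rows/columns in the sector order above):
  C_11 = (0.75)(0.70) − (-0.20)(-0.25) = 0.4750
  C_12 = −[(-0.10)(0.70) − (-0.20)(-0.10)] = 0.0900
  C_13 = (-0.10)(-0.25) − (0.75)(-0.10) = 0.1000
  C_21 = −[(-0.20)(0.70) − (0.00)(-0.25)] = 0.1400
  C_22 = (1.00)(0.70) − (0.00)(-0.10) = 0.7000
  C_23 = −[(1.00)(-0.25) − (-0.20)(-0.10)] = 0.2700
  C_31 = (-0.20)(-0.20) − (0.00)(0.75) = 0.0400
  C_32 = −[(1.00)(-0.20) − (0.00)(-0.10)] = 0.2000
  C_33 = (1.00)(0.75) − (-0.20)(-0.10) = 0.7300
det(I−A) = Σ_j (I−A)_1j·C_1j = (1.00)(0.4750) + (-0.20)(0.0900) + (0.00)(0.1000) = 0.4570
adj(I−A) = Cᵀ =
  [ 0.4750   0.1400   0.0400]
  [ 0.0900   0.7000   0.2000]
  [ 0.1000   0.2700   0.7300]
(I − A)⁻¹ = adj(I−A) / det(I−A) ≈
  [   1.0394     0.3063     0.0875]
  [   0.1969     1.5317     0.4376]
  [   0.2188     0.5908     1.5974]
The output multiplier for sector j is the column-j sum of the Leontief inverse (I − A)⁻¹ = adj(I−A) / det(I−A).
Column 1 of adj(I−A): (0.4750, 0.0900, 0.1000); det(I−A) = 0.4570.
m_1 = (0.4750 + 0.0900 + 0.1000) / 0.4570 = 0.665 / 0.4570 ≈ 1.455.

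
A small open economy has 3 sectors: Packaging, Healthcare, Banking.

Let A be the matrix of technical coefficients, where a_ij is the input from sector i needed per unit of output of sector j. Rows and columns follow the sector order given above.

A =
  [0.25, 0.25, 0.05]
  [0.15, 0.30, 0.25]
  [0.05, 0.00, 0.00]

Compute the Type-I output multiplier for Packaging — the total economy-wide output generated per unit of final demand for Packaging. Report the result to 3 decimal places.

m_P = 1.860

I − A =
  [   0.75    -0.25    -0.05]
  [  -0.15     0.70    -0.25]
  [  -0.05     0.00     1.00]
Cofactors of I−A, C_ij = (−1)^(i+j)·(minor ij) (rows/columns in the sector order above):
  C_11 = (0.70)(1.00) − (-0.25)(0.00) = 0.7000
  C_12 = −[(-0.15)(1.00) − (-0.25)(-0.05)] = 0.1625
  C_13 = (-0.15)(0.00) − (0.70)(-0.05) = 0.0350
  C_21 = −[(-0.25)(1.00) − (-0.05)(0.00)] = 0.2500
  C_22 = (0.75)(1.00) − (-0.05)(-0.05) = 0.7475
  C_23 = −[(0.75)(0.00) − (-0.25)(-0.05)] = 0.0125
  C_31 = (-0.25)(-0.25) − (-0.05)(0.70) = 0.0975
  C_32 = −[(0.75)(-0.25) − (-0.05)(-0.15)] = 0.1950
  C_33 = (0.75)(0.70) − (-0.25)(-0.15) = 0.4875
det(I−A) = Σ_j (I−A)_1j·C_1j = (0.75)(0.7000) + (-0.25)(0.1625) + (-0.05)(0.0350) = 0.482625
adj(I−A) = Cᵀ =
  [ 0.7000   0.2500   0.0975]
  [ 0.1625   0.7475   0.1950]
  [ 0.0350   0.0125   0.4875]
(I − A)⁻¹ = adj(I−A) / det(I−A) ≈
  [   1.4504     0.5180     0.2020]
  [   0.3367     1.5488     0.4040]
  [   0.0725     0.0259     1.0101]
The output multiplier for sector j is the column-j sum of the Leontief inverse (I − A)⁻¹ = adj(I−A) / det(I−A).
Column P of adj(I−A): (0.7000, 0.1625, 0.0350); det(I−A) = 0.482625.
m_P = (0.7000 + 0.1625 + 0.0350) / 0.482625 = 0.8975 / 0.482625 ≈ 1.860.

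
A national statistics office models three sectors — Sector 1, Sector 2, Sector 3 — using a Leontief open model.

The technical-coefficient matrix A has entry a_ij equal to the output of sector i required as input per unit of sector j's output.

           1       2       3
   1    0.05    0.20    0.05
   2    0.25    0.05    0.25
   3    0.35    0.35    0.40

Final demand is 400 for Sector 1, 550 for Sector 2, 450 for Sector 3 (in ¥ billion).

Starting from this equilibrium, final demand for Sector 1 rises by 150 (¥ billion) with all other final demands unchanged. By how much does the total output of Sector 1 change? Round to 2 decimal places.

Δx_1 = 185.64

I − A =
  [   0.95    -0.20    -0.05]
  [  -0.25     0.95    -0.25]
  [  -0.35    -0.35     0.60]
Cofactors of I−A, C_ij = (−1)^(i+j)·(minor ij) (rows/columns in the sector order above):
  C_11 = (0.95)(0.60) − (-0.25)(-0.35) = 0.4825
  C_12 = −[(-0.25)(0.60) − (-0.25)(-0.35)] = 0.2375
  C_13 = (-0.25)(-0.35) − (0.95)(-0.35) = 0.4200
  C_21 = −[(-0.20)(0.60) − (-0.05)(-0.35)] = 0.1375
  C_22 = (0.95)(0.60) − (-0.05)(-0.35) = 0.5525
  C_23 = −[(0.95)(-0.35) − (-0.20)(-0.35)] = 0.4025
  C_31 = (-0.20)(-0.25) − (-0.05)(0.95) = 0.0975
  C_32 = −[(0.95)(-0.25) − (-0.05)(-0.25)] = 0.2500
  C_33 = (0.95)(0.95) − (-0.20)(-0.25) = 0.8525
det(I−A) = Σ_j (I−A)_1j·C_1j = (0.95)(0.4825) + (-0.20)(0.2375) + (-0.05)(0.4200) = 0.389875
adj(I−A) = Cᵀ =
  [ 0.4825   0.1375   0.0975]
  [ 0.2375   0.5525   0.2500]
  [ 0.4200   0.4025   0.8525]
(I − A)⁻¹ = adj(I−A) / det(I−A) ≈
  [   1.2376     0.3527     0.2501]
  [   0.6092     1.4171     0.6412]
  [   1.0773     1.0324     2.1866]
Δx = (I − A)⁻¹ Δd with Δd having +150 in the Sector 1 component and 0 elsewhere.
So Δx_1 = L_11 · (+150), where L_11 = adj(I−A)_11 / det(I−A) = 0.4825 / 0.389875.
Δx_1 = 0.4825 × (+150) / 0.389875 = 72.375 / 0.389875 ≈ 185.64.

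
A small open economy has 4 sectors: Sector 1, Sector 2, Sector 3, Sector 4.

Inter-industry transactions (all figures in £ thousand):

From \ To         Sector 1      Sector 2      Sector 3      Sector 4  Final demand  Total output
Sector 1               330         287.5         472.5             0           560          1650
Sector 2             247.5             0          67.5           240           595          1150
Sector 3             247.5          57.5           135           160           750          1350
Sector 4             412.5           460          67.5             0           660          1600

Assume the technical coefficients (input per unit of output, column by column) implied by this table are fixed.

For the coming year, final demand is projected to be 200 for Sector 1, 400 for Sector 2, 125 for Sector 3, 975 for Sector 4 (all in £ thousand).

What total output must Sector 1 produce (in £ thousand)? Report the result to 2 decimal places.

x_1 = 682.87

Technical coefficients a_ij = z_ij / X_j:
  a_11 = 330/1650 = 0.20, a_21 = 247.5/1650 = 0.15, a_31 = 247.5/1650 = 0.15, a_41 = 412.5/1650 = 0.25
  a_12 = 287.5/1150 = 0.25, a_22 = 0/1150 = 0.00, a_32 = 57.5/1150 = 0.05, a_42 = 460/1150 = 0.40
  a_13 = 472.5/1350 = 0.35, a_23 = 67.5/1350 = 0.05, a_33 = 135/1350 = 0.10, a_43 = 67.5/1350 = 0.05
  a_14 = 0/1600 = 0.00, a_24 = 240/1600 = 0.15, a_34 = 160/1600 = 0.10, a_44 = 0/1600 = 0.00
I − A =
  [   0.80    -0.25    -0.35     0.00]
  [  -0.15     1.00    -0.05    -0.15]
  [  -0.15    -0.05     0.90    -0.10]
  [  -0.25    -0.40    -0.05     1.00]
Compute the cofactors C_ij = (−1)^(i+j)·(3×3 minor ij) of I−A; the adjugate is their transpose:
adj(I−A) = Cᵀ =
  [ 0.836125   0.255250   0.343375   0.072625]
  [ 0.177875   0.654750   0.111625   0.109375]
  [ 0.181375   0.115750   0.705125   0.087875]
  [ 0.289250   0.331500   0.165750   0.627250]
det(I−A) = Σ_j (I−A)_1j·C_1j = (0.80)(0.836125) + (-0.25)(0.177875) + (-0.35)(0.181375) + (0.00)(0.289250) = 0.56095
(I − A)⁻¹ = adj(I−A) / det(I−A) ≈
  [   1.4906     0.4550     0.6121     0.1295]
  [   0.3171     1.1672     0.1990     0.1950]
  [   0.3233     0.2063     1.2570     0.1567]
  [   0.5156     0.5910     0.2955     1.1182]
x = (I − A)⁻¹ d = adj(I−A)·d / det(I−A), with det(I−A) = 0.56095:
  x_1 = (0.836125·200 + 0.255250·400 + 0.343375·125 + 0.072625·975) / 0.56095 = 383.05625 / 0.56095 ≈ 682.87
  x_2 = (0.177875·200 + 0.654750·400 + 0.111625·125 + 0.109375·975) / 0.56095 = 418.06875 / 0.56095 ≈ 745.29
  x_3 = (0.181375·200 + 0.115750·400 + 0.705125·125 + 0.087875·975) / 0.56095 = 256.39375 / 0.56095 ≈ 457.07
  x_4 = (0.289250·200 + 0.331500·400 + 0.165750·125 + 0.627250·975) / 0.56095 = 822.7375 / 0.56095 ≈ 1466.69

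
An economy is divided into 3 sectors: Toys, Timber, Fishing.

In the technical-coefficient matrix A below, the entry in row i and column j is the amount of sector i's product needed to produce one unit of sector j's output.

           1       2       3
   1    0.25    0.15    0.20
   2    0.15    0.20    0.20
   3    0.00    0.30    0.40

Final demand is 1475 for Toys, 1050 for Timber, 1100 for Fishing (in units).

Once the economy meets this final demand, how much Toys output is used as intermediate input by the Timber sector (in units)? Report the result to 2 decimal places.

z_12 = 411.92

I − A =
  [   0.75    -0.15    -0.20]
  [  -0.15     0.80    -0.20]
  [   0.00    -0.30     0.60]
Cofactors of I−A, C_ij = (−1)^(i+j)·(minor ij) (rows/columns in the sector order above):
  C_11 = (0.80)(0.60) − (-0.20)(-0.30) = 0.4200
  C_12 = −[(-0.15)(0.60) − (-0.20)(0.00)] = 0.0900
  C_13 = (-0.15)(-0.30) − (0.80)(0.00) = 0.0450
  C_21 = −[(-0.15)(0.60) − (-0.20)(-0.30)] = 0.1500
  C_22 = (0.75)(0.60) − (-0.20)(0.00) = 0.4500
  C_23 = −[(0.75)(-0.30) − (-0.15)(0.00)] = 0.2250
  C_31 = (-0.15)(-0.20) − (-0.20)(0.80) = 0.1900
  C_32 = −[(0.75)(-0.20) − (-0.20)(-0.15)] = 0.1800
  C_33 = (0.75)(0.80) − (-0.15)(-0.15) = 0.5775
det(I−A) = Σ_j (I−A)_1j·C_1j = (0.75)(0.4200) + (-0.15)(0.0900) + (-0.20)(0.0450) = 0.2925
adj(I−A) = Cᵀ =
  [ 0.4200   0.1500   0.1900]
  [ 0.0900   0.4500   0.1800]
  [ 0.0450   0.2250   0.5775]
(I − A)⁻¹ = adj(I−A) / det(I−A) ≈
  [   1.4359     0.5128     0.6496]
  [   0.3077     1.5385     0.6154]
  [   0.1538     0.7692     1.9744]
First solve x = (I − A)⁻¹ d = adj(I−A)·d / det(I−A); in particular x_2 = (0.0900·1475 + 0.4500·1050 + 0.1800·1100) / 0.2925 = 803.25 / 0.2925 ≈ 2746.1538.
Intermediate flow from 1 to 2: z_12 = a_12 · x_2 = 0.15 × 803.25 / 0.2925 = 120.4875 / 0.2925 ≈ 411.92.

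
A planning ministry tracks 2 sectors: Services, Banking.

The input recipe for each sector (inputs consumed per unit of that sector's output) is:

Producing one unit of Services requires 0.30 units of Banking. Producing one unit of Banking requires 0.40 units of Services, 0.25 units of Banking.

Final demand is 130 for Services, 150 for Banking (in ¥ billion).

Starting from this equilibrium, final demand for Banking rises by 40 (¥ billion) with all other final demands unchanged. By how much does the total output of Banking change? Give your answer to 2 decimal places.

Δx_B = 63.49

I − A =
  [   1.00    -0.40]
  [  -0.30     0.75]
det(I−A) = (1.00)(0.75) − (-0.40)(-0.30) = 0.6300
adj(I−A) = [[0.75, 0.40], [0.30, 1.00]]
(I − A)⁻¹ = adj(I−A) / det(I−A) ≈
  [   1.1905     0.6349]
  [   0.4762     1.5873]
Δx = (I − A)⁻¹ Δd with Δd having +40 in the Banking component and 0 elsewhere.
So Δx_B = L_BB · (+40), where L_BB = adj(I−A)_BB / det(I−A) = 1.00 / 0.6300.
Δx_B = 1.00 × (+40) / 0.6300 = 40.00 / 0.6300 ≈ 63.49.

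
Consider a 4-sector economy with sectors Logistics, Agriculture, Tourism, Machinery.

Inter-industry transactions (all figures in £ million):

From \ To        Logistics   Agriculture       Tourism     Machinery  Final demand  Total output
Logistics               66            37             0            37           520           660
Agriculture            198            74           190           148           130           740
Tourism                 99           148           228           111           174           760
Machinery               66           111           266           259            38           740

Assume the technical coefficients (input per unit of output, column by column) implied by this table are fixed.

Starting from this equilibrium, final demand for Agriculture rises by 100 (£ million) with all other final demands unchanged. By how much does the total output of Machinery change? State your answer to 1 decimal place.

Δx_M = 67.2

Technical coefficients a_ij = z_ij / X_j:
  a_LL = 66/660 = 0.10, a_AL = 198/660 = 0.30, a_TL = 99/660 = 0.15, a_ML = 66/660 = 0.10
  a_LA = 37/740 = 0.05, a_AA = 74/740 = 0.10, a_TA = 148/740 = 0.20, a_MA = 111/740 = 0.15
  a_LT = 0/760 = 0.00, a_AT = 190/760 = 0.25, a_TT = 228/760 = 0.30, a_MT = 266/760 = 0.35
  a_LM = 37/740 = 0.05, a_AM = 148/740 = 0.20, a_TM = 111/740 = 0.15, a_MM = 259/740 = 0.35
I − A =
  [   0.90    -0.05     0.00    -0.05]
  [  -0.30     0.90    -0.25    -0.20]
  [  -0.15    -0.20     0.70    -0.15]
  [  -0.10    -0.15    -0.35     0.65]
Compute the cofactors C_ij = (−1)^(i+j)·(3×3 minor ij) of I−A; the adjugate is their transpose:
adj(I−A) = Cᵀ =
  [ 0.289125   0.028875   0.029250   0.037875]
  [ 0.173375   0.356125   0.213250   0.172125]
  [ 0.146500   0.143000   0.482000   0.166500]
  [ 0.163375   0.163625   0.313250   0.509625]
det(I−A) = Σ_j (I−A)_1j·C_1j = (0.90)(0.289125) + (-0.05)(0.173375) + (0.00)(0.146500) + (-0.05)(0.163375) = 0.243375
(I − A)⁻¹ = adj(I−A) / det(I−A) ≈
  [   1.1880     0.1186     0.1202     0.1556]
  [   0.7124     1.4633     0.8762     0.7072]
  [   0.6020     0.5876     1.9805     0.6841]
  [   0.6713     0.6723     1.2871     2.0940]
Δx = (I − A)⁻¹ Δd with Δd having +100 in the Agriculture component and 0 elsewhere.
So Δx_M = L_MA · (+100), where L_MA = adj(I−A)_MA / det(I−A) = 0.163625 / 0.243375.
Δx_M = 0.163625 × (+100) / 0.243375 = 16.3625 / 0.243375 ≈ 67.2.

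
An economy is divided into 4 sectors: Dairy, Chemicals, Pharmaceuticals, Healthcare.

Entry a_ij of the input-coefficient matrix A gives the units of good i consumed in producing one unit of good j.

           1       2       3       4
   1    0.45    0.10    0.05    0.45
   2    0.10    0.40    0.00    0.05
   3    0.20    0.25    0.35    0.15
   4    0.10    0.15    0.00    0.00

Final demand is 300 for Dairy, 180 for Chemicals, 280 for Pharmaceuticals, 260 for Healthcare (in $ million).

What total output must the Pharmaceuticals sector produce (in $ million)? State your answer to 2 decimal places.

I − A =
  [   0.55    -0.10    -0.05    -0.45]
  [  -0.10     0.60     0.00    -0.05]
  [  -0.20    -0.25     0.65    -0.15]
  [  -0.10    -0.15     0.00     1.00]
Compute the cofactors C_ij = (−1)^(i+j)·(3×3 minor ij) of I−A; the adjugate is their transpose:
adj(I−A) = Cᵀ =
  [ 0.385125   0.122500   0.029625   0.183875]
  [ 0.068250   0.317500   0.005250   0.047375]
  [ 0.156000   0.173625   0.281625   0.121125]
  [ 0.048750   0.059875   0.003750   0.200750]
det(I−A) = Σ_j (I−A)_1j·C_1j = (0.55)(0.385125) + (-0.10)(0.068250) + (-0.05)(0.156000) + (-0.45)(0.048750) = 0.17525625
(I − A)⁻¹ = adj(I−A) / det(I−A) ≈
  [   2.1975     0.6990     0.1690     1.0492]
  [   0.3894     1.8116     0.0300     0.2703]
  [   0.8901     0.9907     1.6069     0.6911]
  [   0.2782     0.3416     0.0214     1.1455]
x = (I − A)⁻¹ d = adj(I−A)·d / det(I−A), with det(I−A) = 0.17525625:
  x_1 = (0.385125·300 + 0.122500·180 + 0.029625·280 + 0.183875·260) / 0.17525625 = 193.69 / 0.17525625 ≈ 1105.18
  x_2 = (0.068250·300 + 0.317500·180 + 0.005250·280 + 0.047375·260) / 0.17525625 = 91.4125 / 0.17525625 ≈ 521.59
  x_3 = (0.156000·300 + 0.173625·180 + 0.281625·280 + 0.121125·260) / 0.17525625 = 188.40 / 0.17525625 ≈ 1075.00
  x_4 = (0.048750·300 + 0.059875·180 + 0.003750·280 + 0.200750·260) / 0.17525625 = 78.6475 / 0.17525625 ≈ 448.76

x_3 = 1075.00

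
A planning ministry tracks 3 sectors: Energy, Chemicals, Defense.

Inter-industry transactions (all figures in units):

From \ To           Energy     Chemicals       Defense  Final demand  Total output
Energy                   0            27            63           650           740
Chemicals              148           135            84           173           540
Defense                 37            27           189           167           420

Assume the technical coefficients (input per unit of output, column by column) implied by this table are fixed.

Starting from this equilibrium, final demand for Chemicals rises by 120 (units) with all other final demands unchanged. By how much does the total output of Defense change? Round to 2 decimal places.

Technical coefficients a_ij = z_ij / X_j:
  a_EE = 0/740 = 0.00, a_CE = 148/740 = 0.20, a_DE = 37/740 = 0.05
  a_EC = 27/540 = 0.05, a_CC = 135/540 = 0.25, a_DC = 27/540 = 0.05
  a_ED = 63/420 = 0.15, a_CD = 84/420 = 0.20, a_DD = 189/420 = 0.45
I − A =
  [   1.00    -0.05    -0.15]
  [  -0.20     0.75    -0.20]
  [  -0.05    -0.05     0.55]
Cofactors of I−A, C_ij = (−1)^(i+j)·(minor ij) (rows/columns in the sector order above):
  C_11 = (0.75)(0.55) − (-0.20)(-0.05) = 0.4025
  C_12 = −[(-0.20)(0.55) − (-0.20)(-0.05)] = 0.1200
  C_13 = (-0.20)(-0.05) − (0.75)(-0.05) = 0.0475
  C_21 = −[(-0.05)(0.55) − (-0.15)(-0.05)] = 0.0350
  C_22 = (1.00)(0.55) − (-0.15)(-0.05) = 0.5425
  C_23 = −[(1.00)(-0.05) − (-0.05)(-0.05)] = 0.0525
  C_31 = (-0.05)(-0.20) − (-0.15)(0.75) = 0.1225
  C_32 = −[(1.00)(-0.20) − (-0.15)(-0.20)] = 0.2300
  C_33 = (1.00)(0.75) − (-0.05)(-0.20) = 0.7400
det(I−A) = Σ_j (I−A)_1j·C_1j = (1.00)(0.4025) + (-0.05)(0.1200) + (-0.15)(0.0475) = 0.389375
adj(I−A) = Cᵀ =
  [ 0.4025   0.0350   0.1225]
  [ 0.1200   0.5425   0.2300]
  [ 0.0475   0.0525   0.7400]
(I − A)⁻¹ = adj(I−A) / det(I−A) ≈
  [   1.0337     0.0899     0.3146]
  [   0.3082     1.3933     0.5907]
  [   0.1220     0.1348     1.9005]
Δx = (I − A)⁻¹ Δd with Δd having +120 in the Chemicals component and 0 elsewhere.
So Δx_D = L_DC · (+120), where L_DC = adj(I−A)_DC / det(I−A) = 0.0525 / 0.389375.
Δx_D = 0.0525 × (+120) / 0.389375 = 6.30 / 0.389375 ≈ 16.18.

Δx_D = 16.18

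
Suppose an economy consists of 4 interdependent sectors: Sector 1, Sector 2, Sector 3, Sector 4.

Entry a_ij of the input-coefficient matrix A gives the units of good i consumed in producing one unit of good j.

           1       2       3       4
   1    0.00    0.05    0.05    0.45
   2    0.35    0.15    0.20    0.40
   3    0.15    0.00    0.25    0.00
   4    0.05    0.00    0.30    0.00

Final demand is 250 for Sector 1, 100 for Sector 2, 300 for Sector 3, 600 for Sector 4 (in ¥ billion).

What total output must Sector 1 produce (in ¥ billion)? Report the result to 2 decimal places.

I − A =
  [   1.00    -0.05    -0.05    -0.45]
  [  -0.35     0.85    -0.20    -0.40]
  [  -0.15     0.00     0.75     0.00]
  [  -0.05     0.00    -0.30     1.00]
Compute the cofactors C_ij = (−1)^(i+j)·(3×3 minor ij) of I−A; the adjugate is their transpose:
adj(I−A) = Cᵀ =
  [ 0.637500   0.037500   0.173250   0.301875]
  [ 0.325500   0.705375   0.381250   0.428625]
  [ 0.127500   0.007500   0.812375   0.060375]
  [ 0.070125   0.004125   0.252375   0.616500]
det(I−A) = Σ_j (I−A)_1j·C_1j = (1.00)(0.637500) + (-0.05)(0.325500) + (-0.05)(0.127500) + (-0.45)(0.070125) = 0.58329375
(I − A)⁻¹ = adj(I−A) / det(I−A) ≈
  [   1.0929     0.0643     0.2970     0.5175]
  [   0.5580     1.2093     0.6536     0.7348]
  [   0.2186     0.0129     1.3927     0.1035]
  [   0.1202     0.0071     0.4327     1.0569]
x = (I − A)⁻¹ d = adj(I−A)·d / det(I−A), with det(I−A) = 0.58329375:
  x_1 = (0.637500·250 + 0.037500·100 + 0.173250·300 + 0.301875·600) / 0.58329375 = 396.225 / 0.58329375 ≈ 679.29
  x_2 = (0.325500·250 + 0.705375·100 + 0.381250·300 + 0.428625·600) / 0.58329375 = 523.4625 / 0.58329375 ≈ 897.43
  x_3 = (0.127500·250 + 0.007500·100 + 0.812375·300 + 0.060375·600) / 0.58329375 = 312.5625 / 0.58329375 ≈ 535.86
  x_4 = (0.070125·250 + 0.004125·100 + 0.252375·300 + 0.616500·600) / 0.58329375 = 463.55625 / 0.58329375 ≈ 794.72

x_1 = 679.29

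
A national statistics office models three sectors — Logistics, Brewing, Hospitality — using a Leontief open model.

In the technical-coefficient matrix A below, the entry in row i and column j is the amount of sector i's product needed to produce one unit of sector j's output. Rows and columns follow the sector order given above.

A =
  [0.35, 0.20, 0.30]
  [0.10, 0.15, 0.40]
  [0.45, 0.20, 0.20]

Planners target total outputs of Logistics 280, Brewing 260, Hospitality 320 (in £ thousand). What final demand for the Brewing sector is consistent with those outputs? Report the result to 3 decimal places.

I − A =
  [   0.65    -0.20    -0.30]
  [  -0.10     0.85    -0.40]
  [  -0.45    -0.20     0.80]
d = (I − A) x:
  d_1 = (+0.65)·280 + (-0.20)·260 + (-0.30)·320 = 34.000
  d_2 = (-0.10)·280 + (+0.85)·260 + (-0.40)·320 = 65.000
  d_3 = (-0.45)·280 + (-0.20)·260 + (+0.80)·320 = 78.000

d_2 = 65.000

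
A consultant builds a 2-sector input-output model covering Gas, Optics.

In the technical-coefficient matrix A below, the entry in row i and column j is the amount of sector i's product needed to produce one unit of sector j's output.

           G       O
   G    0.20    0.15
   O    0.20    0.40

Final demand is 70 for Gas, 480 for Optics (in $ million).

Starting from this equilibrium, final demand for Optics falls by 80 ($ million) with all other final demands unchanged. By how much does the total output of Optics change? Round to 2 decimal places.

Δx_O = -142.22

I − A =
  [   0.80    -0.15]
  [  -0.20     0.60]
det(I−A) = (0.80)(0.60) − (-0.15)(-0.20) = 0.4500
adj(I−A) = [[0.60, 0.15], [0.20, 0.80]]
(I − A)⁻¹ = adj(I−A) / det(I−A) ≈
  [   1.3333     0.3333]
  [   0.4444     1.7778]
Δx = (I − A)⁻¹ Δd with Δd having -80 in the Optics component and 0 elsewhere.
So Δx_O = L_OO · (-80), where L_OO = adj(I−A)_OO / det(I−A) = 0.80 / 0.4500.
Δx_O = 0.80 × (-80) / 0.4500 = -64.00 / 0.4500 ≈ -142.22.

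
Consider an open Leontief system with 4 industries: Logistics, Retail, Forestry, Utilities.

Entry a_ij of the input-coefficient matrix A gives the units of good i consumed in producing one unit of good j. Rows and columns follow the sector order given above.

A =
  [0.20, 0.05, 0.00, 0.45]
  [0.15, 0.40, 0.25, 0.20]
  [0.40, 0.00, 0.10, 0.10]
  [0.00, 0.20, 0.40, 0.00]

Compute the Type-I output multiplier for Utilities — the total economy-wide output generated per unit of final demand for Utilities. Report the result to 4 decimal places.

m_4 = 3.6434

I − A =
  [   0.80    -0.05     0.00    -0.45]
  [  -0.15     0.60    -0.25    -0.20]
  [  -0.40     0.00     0.90    -0.10]
  [   0.00    -0.20    -0.40     1.00]
Compute the cofactors C_ij = (−1)^(i+j)·(3×3 minor ij) of I−A; the adjugate is their transpose:
adj(I−A) = Cᵀ =
  [ 0.47500   0.12400   0.14700   0.25325]
  [ 0.26100   0.61600   0.29100   0.26975]
  [ 0.22700   0.07200   0.42700   0.15925]
  [ 0.14300   0.15200   0.22900   0.42025]
det(I−A) = Σ_j (I−A)_1j·C_1j = (0.80)(0.47500) + (-0.05)(0.26100) + (0.00)(0.22700) + (-0.45)(0.14300) = 0.3026
(I − A)⁻¹ = adj(I−A) / det(I−A) ≈
  [   1.56973     0.40978     0.48579     0.83691]
  [   0.86252     2.03569     0.96167     0.89144]
  [   0.75017     0.23794     1.41110     0.52627]
  [   0.47257     0.50231     0.75677     1.38880]
The output multiplier for sector j is the column-j sum of the Leontief inverse (I − A)⁻¹ = adj(I−A) / det(I−A).
Column 4 of adj(I−A): (0.25325, 0.26975, 0.15925, 0.42025); det(I−A) = 0.3026.
m_4 = (0.25325 + 0.26975 + 0.15925 + 0.42025) / 0.3026 = 1.1025 / 0.3026 ≈ 3.6434.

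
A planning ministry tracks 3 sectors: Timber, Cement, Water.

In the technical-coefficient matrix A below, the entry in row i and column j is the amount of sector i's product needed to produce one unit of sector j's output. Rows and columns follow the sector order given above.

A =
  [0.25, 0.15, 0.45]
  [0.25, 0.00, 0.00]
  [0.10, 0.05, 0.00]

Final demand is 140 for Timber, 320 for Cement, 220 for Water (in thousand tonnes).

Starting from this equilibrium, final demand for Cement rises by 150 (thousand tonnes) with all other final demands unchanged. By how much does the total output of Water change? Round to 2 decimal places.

I − A =
  [   0.75    -0.15    -0.45]
  [  -0.25     1.00     0.00]
  [  -0.10    -0.05     1.00]
Cofactors of I−A, C_ij = (−1)^(i+j)·(minor ij) (rows/columns in the sector order above):
  C_11 = (1.00)(1.00) − (0.00)(-0.05) = 1.0000
  C_12 = −[(-0.25)(1.00) − (0.00)(-0.10)] = 0.2500
  C_13 = (-0.25)(-0.05) − (1.00)(-0.10) = 0.1125
  C_21 = −[(-0.15)(1.00) − (-0.45)(-0.05)] = 0.1725
  C_22 = (0.75)(1.00) − (-0.45)(-0.10) = 0.7050
  C_23 = −[(0.75)(-0.05) − (-0.15)(-0.10)] = 0.0525
  C_31 = (-0.15)(0.00) − (-0.45)(1.00) = 0.4500
  C_32 = −[(0.75)(0.00) − (-0.45)(-0.25)] = 0.1125
  C_33 = (0.75)(1.00) − (-0.15)(-0.25) = 0.7125
det(I−A) = Σ_j (I−A)_1j·C_1j = (0.75)(1.0000) + (-0.15)(0.2500) + (-0.45)(0.1125) = 0.661875
adj(I−A) = Cᵀ =
  [ 1.0000   0.1725   0.4500]
  [ 0.2500   0.7050   0.1125]
  [ 0.1125   0.0525   0.7125]
(I − A)⁻¹ = adj(I−A) / det(I−A) ≈
  [   1.5109     0.2606     0.6799]
  [   0.3777     1.0652     0.1700]
  [   0.1700     0.0793     1.0765]
Δx = (I − A)⁻¹ Δd with Δd having +150 in the Cement component and 0 elsewhere.
So Δx_3 = L_32 · (+150), where L_32 = adj(I−A)_32 / det(I−A) = 0.0525 / 0.661875.
Δx_3 = 0.0525 × (+150) / 0.661875 = 7.875 / 0.661875 ≈ 11.90.

Δx_3 = 11.90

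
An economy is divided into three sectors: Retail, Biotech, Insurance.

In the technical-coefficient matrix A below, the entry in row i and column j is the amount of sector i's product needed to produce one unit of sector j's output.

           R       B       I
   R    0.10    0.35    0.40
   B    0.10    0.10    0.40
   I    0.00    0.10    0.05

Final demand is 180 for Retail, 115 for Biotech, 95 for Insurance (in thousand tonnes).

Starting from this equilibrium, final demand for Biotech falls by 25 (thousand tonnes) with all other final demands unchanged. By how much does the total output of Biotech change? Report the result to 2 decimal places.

I − A =
  [   0.90    -0.35    -0.40]
  [  -0.10     0.90    -0.40]
  [   0.00    -0.10     0.95]
Cofactors of I−A, C_ij = (−1)^(i+j)·(minor ij) (rows/columns in the sector order above):
  C_11 = (0.90)(0.95) − (-0.40)(-0.10) = 0.8150
  C_12 = −[(-0.10)(0.95) − (-0.40)(0.00)] = 0.0950
  C_13 = (-0.10)(-0.10) − (0.90)(0.00) = 0.0100
  C_21 = −[(-0.35)(0.95) − (-0.40)(-0.10)] = 0.3725
  C_22 = (0.90)(0.95) − (-0.40)(0.00) = 0.8550
  C_23 = −[(0.90)(-0.10) − (-0.35)(0.00)] = 0.0900
  C_31 = (-0.35)(-0.40) − (-0.40)(0.90) = 0.5000
  C_32 = −[(0.90)(-0.40) − (-0.40)(-0.10)] = 0.4000
  C_33 = (0.90)(0.90) − (-0.35)(-0.10) = 0.7750
det(I−A) = Σ_j (I−A)_1j·C_1j = (0.90)(0.8150) + (-0.35)(0.0950) + (-0.40)(0.0100) = 0.69625
adj(I−A) = Cᵀ =
  [ 0.8150   0.3725   0.5000]
  [ 0.0950   0.8550   0.4000]
  [ 0.0100   0.0900   0.7750]
(I − A)⁻¹ = adj(I−A) / det(I−A) ≈
  [   1.1706     0.5350     0.7181]
  [   0.1364     1.2280     0.5745]
  [   0.0144     0.1293     1.1131]
Δx = (I − A)⁻¹ Δd with Δd having -25 in the Biotech component and 0 elsewhere.
So Δx_B = L_BB · (-25), where L_BB = adj(I−A)_BB / det(I−A) = 0.8550 / 0.69625.
Δx_B = 0.8550 × (-25) / 0.69625 = -21.375 / 0.69625 ≈ -30.70.

Δx_B = -30.70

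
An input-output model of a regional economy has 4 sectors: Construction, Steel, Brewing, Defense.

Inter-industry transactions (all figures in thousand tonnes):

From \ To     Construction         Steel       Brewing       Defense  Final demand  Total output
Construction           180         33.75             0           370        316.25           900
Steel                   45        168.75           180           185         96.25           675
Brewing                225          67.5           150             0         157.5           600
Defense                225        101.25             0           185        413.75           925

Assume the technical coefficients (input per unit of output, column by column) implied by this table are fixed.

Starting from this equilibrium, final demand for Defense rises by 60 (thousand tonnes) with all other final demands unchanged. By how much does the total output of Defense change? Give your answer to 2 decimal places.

Technical coefficients a_ij = z_ij / X_j:
  a_CC = 180/900 = 0.20, a_SC = 45/900 = 0.05, a_BC = 225/900 = 0.25, a_DC = 225/900 = 0.25
  a_CS = 33.75/675 = 0.05, a_SS = 168.75/675 = 0.25, a_BS = 67.5/675 = 0.10, a_DS = 101.25/675 = 0.15
  a_CB = 0/600 = 0.00, a_SB = 180/600 = 0.30, a_BB = 150/600 = 0.25, a_DB = 0/600 = 0.00
  a_CD = 370/925 = 0.40, a_SD = 185/925 = 0.20, a_BD = 0/925 = 0.00, a_DD = 185/925 = 0.20
I − A =
  [   0.80    -0.05     0.00    -0.40]
  [  -0.05     0.75    -0.30    -0.20]
  [  -0.25    -0.10     0.75     0.00]
  [  -0.25    -0.15     0.00     0.80]
Compute the cofactors C_ij = (−1)^(i+j)·(3×3 minor ij) of I−A; the adjugate is their transpose:
adj(I−A) = Cᵀ =
  [ 0.403500   0.075000   0.030000   0.220500]
  [ 0.127500   0.405000   0.162000   0.165000]
  [ 0.151500   0.079000   0.373500   0.095500]
  [ 0.150000   0.099375   0.039750   0.420375]
det(I−A) = Σ_j (I−A)_1j·C_1j = (0.80)(0.403500) + (-0.05)(0.127500) + (0.00)(0.151500) + (-0.40)(0.150000) = 0.256425
(I − A)⁻¹ = adj(I−A) / det(I−A) ≈
  [   1.5736     0.2925     0.1170     0.8599]
  [   0.4972     1.5794     0.6318     0.6435]
  [   0.5908     0.3081     1.4566     0.3724]
  [   0.5850     0.3875     0.1550     1.6394]
Δx = (I − A)⁻¹ Δd with Δd having +60 in the Defense component and 0 elsewhere.
So Δx_D = L_DD · (+60), where L_DD = adj(I−A)_DD / det(I−A) = 0.420375 / 0.256425.
Δx_D = 0.420375 × (+60) / 0.256425 = 25.2225 / 0.256425 ≈ 98.36.

Δx_D = 98.36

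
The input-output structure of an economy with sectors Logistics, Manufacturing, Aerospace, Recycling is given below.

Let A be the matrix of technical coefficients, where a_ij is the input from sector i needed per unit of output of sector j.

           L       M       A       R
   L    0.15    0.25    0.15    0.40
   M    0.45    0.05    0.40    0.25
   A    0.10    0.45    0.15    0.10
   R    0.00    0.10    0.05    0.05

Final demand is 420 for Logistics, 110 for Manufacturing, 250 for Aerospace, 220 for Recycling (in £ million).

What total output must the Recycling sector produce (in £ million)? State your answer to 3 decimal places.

x_R = 441.391

I − A =
  [   0.85    -0.25    -0.15    -0.40]
  [  -0.45     0.95    -0.40    -0.25]
  [  -0.10    -0.45     0.85    -0.10]
  [   0.00    -0.10    -0.05     0.95]
Compute the cofactors C_ij = (−1)^(i+j)·(3×3 minor ij) of I−A; the adjugate is their transpose:
adj(I−A) = Cᵀ =
  [ 0.560500   0.309250   0.264750   0.345250]
  [ 0.400375   0.665875   0.406750   0.386625]
  [ 0.284625   0.399625   0.621000   0.290375]
  [ 0.057125   0.091125   0.075500   0.383125]
det(I−A) = Σ_j (I−A)_1j·C_1j = (0.85)(0.560500) + (-0.25)(0.400375) + (-0.15)(0.284625) + (-0.40)(0.057125) = 0.3107875
(I − A)⁻¹ = adj(I−A) / det(I−A) ≈
  [   1.8035     0.9951     0.8519     1.1109]
  [   1.2883     2.1425     1.3088     1.2440]
  [   0.9158     1.2858     1.9981     0.9343]
  [   0.1838     0.2932     0.2429     1.2328]
x = (I − A)⁻¹ d = adj(I−A)·d / det(I−A), with det(I−A) = 0.3107875:
  x_L = (0.560500·420 + 0.309250·110 + 0.264750·250 + 0.345250·220) / 0.3107875 = 411.57 / 0.3107875 ≈ 1324.281
  x_M = (0.400375·420 + 0.665875·110 + 0.406750·250 + 0.386625·220) / 0.3107875 = 428.14875 / 0.3107875 ≈ 1377.625
  x_A = (0.284625·420 + 0.399625·110 + 0.621000·250 + 0.290375·220) / 0.3107875 = 382.63375 / 0.3107875 ≈ 1231.175
  x_R = (0.057125·420 + 0.091125·110 + 0.075500·250 + 0.383125·220) / 0.3107875 = 137.17875 / 0.3107875 ≈ 441.391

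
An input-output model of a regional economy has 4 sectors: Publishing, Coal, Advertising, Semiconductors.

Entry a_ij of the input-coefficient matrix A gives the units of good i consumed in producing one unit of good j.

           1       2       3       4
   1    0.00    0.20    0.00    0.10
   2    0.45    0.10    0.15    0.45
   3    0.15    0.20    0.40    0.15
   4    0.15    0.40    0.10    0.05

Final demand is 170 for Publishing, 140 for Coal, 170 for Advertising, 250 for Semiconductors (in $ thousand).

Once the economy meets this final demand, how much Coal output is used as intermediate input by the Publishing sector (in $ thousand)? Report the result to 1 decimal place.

z_21 = 198.3

I − A =
  [   1.00    -0.20     0.00    -0.10]
  [  -0.45     0.90    -0.15    -0.45]
  [  -0.15    -0.20     0.60    -0.15]
  [  -0.15    -0.40    -0.10     0.95]
Compute the cofactors C_ij = (−1)^(i+j)·(3×3 minor ij) of I−A; the adjugate is their transpose:
adj(I−A) = Cᵀ =
  [ 0.34500   0.13700   0.05250   0.10950]
  [ 0.32175   0.54450   0.18975   0.32175]
  [ 0.24750   0.28600   0.54450   0.24750]
  [ 0.21600   0.28100   0.14550   0.45150]
det(I−A) = Σ_j (I−A)_1j·C_1j = (1.00)(0.34500) + (-0.20)(0.32175) + (0.00)(0.24750) + (-0.10)(0.21600) = 0.25905
(I − A)⁻¹ = adj(I−A) / det(I−A) ≈
  [   1.3318     0.5289     0.2027     0.4227]
  [   1.2420     2.1019     0.7325     1.2420]
  [   0.9554     1.1040     2.1019     0.9554]
  [   0.8338     1.0847     0.5617     1.7429]
First solve x = (I − A)⁻¹ d = adj(I−A)·d / det(I−A); in particular x_1 = (0.34500·170 + 0.13700·140 + 0.05250·170 + 0.10950·250) / 0.25905 = 114.13 / 0.25905 ≈ 440.571.
Intermediate flow from 2 to 1: z_21 = a_21 · x_1 = 0.45 × 114.13 / 0.25905 = 51.3585 / 0.25905 ≈ 198.3.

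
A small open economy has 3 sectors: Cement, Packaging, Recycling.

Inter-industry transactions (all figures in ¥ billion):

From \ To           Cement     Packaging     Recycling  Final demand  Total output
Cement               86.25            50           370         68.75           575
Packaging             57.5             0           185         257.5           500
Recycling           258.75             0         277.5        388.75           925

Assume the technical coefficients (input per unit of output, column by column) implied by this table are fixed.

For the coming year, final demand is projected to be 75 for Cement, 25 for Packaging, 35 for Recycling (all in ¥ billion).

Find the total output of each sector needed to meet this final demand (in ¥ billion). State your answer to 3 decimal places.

x_C = 172.807, x_P = 74.499, x_R = 161.090

Technical coefficients a_ij = z_ij / X_j:
  a_CC = 86.25/575 = 0.15, a_PC = 57.5/575 = 0.10, a_RC = 258.75/575 = 0.45
  a_CP = 50/500 = 0.10, a_PP = 0/500 = 0.00, a_RP = 0/500 = 0.00
  a_CR = 370/925 = 0.40, a_PR = 185/925 = 0.20, a_RR = 277.5/925 = 0.30
I − A =
  [   0.85    -0.10    -0.40]
  [  -0.10     1.00    -0.20]
  [  -0.45     0.00     0.70]
Cofactors of I−A, C_ij = (−1)^(i+j)·(minor ij) (rows/columns in the sector order above):
  C_11 = (1.00)(0.70) − (-0.20)(0.00) = 0.7000
  C_12 = −[(-0.10)(0.70) − (-0.20)(-0.45)] = 0.1600
  C_13 = (-0.10)(0.00) − (1.00)(-0.45) = 0.4500
  C_21 = −[(-0.10)(0.70) − (-0.40)(0.00)] = 0.0700
  C_22 = (0.85)(0.70) − (-0.40)(-0.45) = 0.4150
  C_23 = −[(0.85)(0.00) − (-0.10)(-0.45)] = 0.0450
  C_31 = (-0.10)(-0.20) − (-0.40)(1.00) = 0.4200
  C_32 = −[(0.85)(-0.20) − (-0.40)(-0.10)] = 0.2100
  C_33 = (0.85)(1.00) − (-0.10)(-0.10) = 0.8400
det(I−A) = Σ_j (I−A)_1j·C_1j = (0.85)(0.7000) + (-0.10)(0.1600) + (-0.40)(0.4500) = 0.3990
adj(I−A) = Cᵀ =
  [ 0.7000   0.0700   0.4200]
  [ 0.1600   0.4150   0.2100]
  [ 0.4500   0.0450   0.8400]
(I − A)⁻¹ = adj(I−A) / det(I−A) ≈
  [   1.7544     0.1754     1.0526]
  [   0.4010     1.0401     0.5263]
  [   1.1278     0.1128     2.1053]
x = (I − A)⁻¹ d = adj(I−A)·d / det(I−A), with det(I−A) = 0.3990:
  x_C = (0.7000·75 + 0.0700·25 + 0.4200·35) / 0.3990 = 68.95 / 0.3990 ≈ 172.807
  x_P = (0.1600·75 + 0.4150·25 + 0.2100·35) / 0.3990 = 29.725 / 0.3990 ≈ 74.499
  x_R = (0.4500·75 + 0.0450·25 + 0.8400·35) / 0.3990 = 64.275 / 0.3990 ≈ 161.090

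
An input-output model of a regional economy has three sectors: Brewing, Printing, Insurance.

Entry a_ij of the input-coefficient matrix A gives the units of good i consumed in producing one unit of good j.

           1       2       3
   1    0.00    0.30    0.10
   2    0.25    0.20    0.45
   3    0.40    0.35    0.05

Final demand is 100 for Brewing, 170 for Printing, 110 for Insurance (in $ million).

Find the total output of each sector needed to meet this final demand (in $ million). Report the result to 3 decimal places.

I − A =
  [   1.00    -0.30    -0.10]
  [  -0.25     0.80    -0.45]
  [  -0.40    -0.35     0.95]
Cofactors of I−A, C_ij = (−1)^(i+j)·(minor ij) (rows/columns in the sector order above):
  C_11 = (0.80)(0.95) − (-0.45)(-0.35) = 0.6025
  C_12 = −[(-0.25)(0.95) − (-0.45)(-0.40)] = 0.4175
  C_13 = (-0.25)(-0.35) − (0.80)(-0.40) = 0.4075
  C_21 = −[(-0.30)(0.95) − (-0.10)(-0.35)] = 0.3200
  C_22 = (1.00)(0.95) − (-0.10)(-0.40) = 0.9100
  C_23 = −[(1.00)(-0.35) − (-0.30)(-0.40)] = 0.4700
  C_31 = (-0.30)(-0.45) − (-0.10)(0.80) = 0.2150
  C_32 = −[(1.00)(-0.45) − (-0.10)(-0.25)] = 0.4750
  C_33 = (1.00)(0.80) − (-0.30)(-0.25) = 0.7250
det(I−A) = Σ_j (I−A)_1j·C_1j = (1.00)(0.6025) + (-0.30)(0.4175) + (-0.10)(0.4075) = 0.4365
adj(I−A) = Cᵀ =
  [ 0.6025   0.3200   0.2150]
  [ 0.4175   0.9100   0.4750]
  [ 0.4075   0.4700   0.7250]
(I − A)⁻¹ = adj(I−A) / det(I−A) ≈
  [   1.3803     0.7331     0.4926]
  [   0.9565     2.0848     1.0882]
  [   0.9336     1.0767     1.6609]
x = (I − A)⁻¹ d = adj(I−A)·d / det(I−A), with det(I−A) = 0.4365:
  x_1 = (0.6025·100 + 0.3200·170 + 0.2150·110) / 0.4365 = 138.30 / 0.4365 ≈ 316.838
  x_2 = (0.4175·100 + 0.9100·170 + 0.4750·110) / 0.4365 = 248.70 / 0.4365 ≈ 569.759
  x_3 = (0.4075·100 + 0.4700·170 + 0.7250·110) / 0.4365 = 200.40 / 0.4365 ≈ 459.107

x_1 = 316.838, x_2 = 569.759, x_3 = 459.107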